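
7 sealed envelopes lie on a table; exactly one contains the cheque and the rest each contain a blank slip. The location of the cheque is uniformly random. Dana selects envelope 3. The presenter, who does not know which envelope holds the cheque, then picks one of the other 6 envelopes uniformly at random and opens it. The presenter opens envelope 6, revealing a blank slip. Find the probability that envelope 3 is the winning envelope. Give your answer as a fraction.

Because the presenter chose which envelope to open without knowing where the cheque is, the choice is independent of the prize location. Learning that envelope 6 does not hold the cheque simply rules out that one location and leaves the remaining 6 envelopes still equally likely by symmetry.
So P(the cheque in envelope 3) = 1/6.

1/6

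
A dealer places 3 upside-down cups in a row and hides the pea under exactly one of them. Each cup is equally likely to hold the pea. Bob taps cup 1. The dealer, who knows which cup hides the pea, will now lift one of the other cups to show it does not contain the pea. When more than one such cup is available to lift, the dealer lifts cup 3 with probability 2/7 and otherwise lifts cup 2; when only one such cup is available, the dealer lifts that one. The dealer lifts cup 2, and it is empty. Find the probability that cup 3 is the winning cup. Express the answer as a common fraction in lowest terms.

7/12

Apply Bayes' rule, conditioning on where the pea actually is.
If it is under cup 1 (prior 1/3): cup 3 is available but not opened, probability 5/7; weight (1/3)·(5/7) = 5/21.
If it is under cup 2 (prior 1/3): the dealer opened cup 2, so this case is ruled out; weight (1/3)·0 = 0.
If it is under cup 3 (prior 1/3): only cup 2 is available, probability 1; weight (1/3)·1 = 1/3.
The weights sum to 4/7.
So P(the pea under cup 3 | the dealer opened cup 2) = (1/3) / (4/7) = 7/12.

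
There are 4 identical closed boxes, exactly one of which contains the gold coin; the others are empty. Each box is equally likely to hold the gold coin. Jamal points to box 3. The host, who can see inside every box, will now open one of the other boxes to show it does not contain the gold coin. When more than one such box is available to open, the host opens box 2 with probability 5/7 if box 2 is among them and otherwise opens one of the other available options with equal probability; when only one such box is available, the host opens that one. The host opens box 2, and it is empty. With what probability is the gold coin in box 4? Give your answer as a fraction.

Condition on the true location of the gold coin.
If it is in any of boxes 1, 3, and 4 (prior 1/4 each): box 2 is available, opened with probability 5/7; weight (1/4)·(5/7) = 5/28 each.
If it is in box 2 (prior 1/4): the host opened box 2, so this case is ruled out; weight (1/4)·0 = 0.
The weights sum to 15/28.
So P(the gold coin in box 4 | the host opened box 2) = (5/28) / (15/28) = 1/3.

1/3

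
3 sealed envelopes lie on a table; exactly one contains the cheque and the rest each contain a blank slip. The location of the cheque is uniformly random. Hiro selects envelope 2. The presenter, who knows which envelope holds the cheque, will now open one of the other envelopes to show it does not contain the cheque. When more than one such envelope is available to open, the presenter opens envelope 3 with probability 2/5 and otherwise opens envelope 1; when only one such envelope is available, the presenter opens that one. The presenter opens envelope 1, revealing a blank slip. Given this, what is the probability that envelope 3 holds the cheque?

Apply Bayes' rule, conditioning on where the cheque actually is.
If it is in envelope 1 (prior 1/3): the presenter opened envelope 1, so this case is ruled out; weight (1/3)·0 = 0.
If it is in envelope 2 (prior 1/3): envelope 3 is available but not opened, probability 3/5; weight (1/3)·(3/5) = 1/5.
If it is in envelope 3 (prior 1/3): only envelope 1 is available, probability 1; weight (1/3)·1 = 1/3.
The weights sum to 8/15.
So P(the cheque in envelope 3 | the presenter opened envelope 1) = (1/3) / (8/15) = 5/8.

5/8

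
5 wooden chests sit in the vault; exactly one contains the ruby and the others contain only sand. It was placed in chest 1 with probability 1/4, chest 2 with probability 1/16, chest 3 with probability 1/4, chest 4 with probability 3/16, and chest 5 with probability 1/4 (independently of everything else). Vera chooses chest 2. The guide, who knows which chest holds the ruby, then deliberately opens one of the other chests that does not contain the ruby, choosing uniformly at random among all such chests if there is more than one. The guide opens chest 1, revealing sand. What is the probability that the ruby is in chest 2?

Apply Bayes' rule, conditioning on where the ruby actually is.
If it is in chest 1 (prior 1/4): the guide opened chest 1, so this case is ruled out; weight (1/4)·0 = 0.
If it is in chest 2 (prior 1/16): the guide has 4 equally likely choices, so probability 1/4; weight (1/16)·(1/4) = 1/64.
If it is in either of chests 3 and 5 (prior 1/4 each): the guide has 3 equally likely choices, so probability 1/3; weight (1/4)·(1/3) = 1/12 each.
If it is in chest 4 (prior 3/16): the guide has 3 equally likely choices, so probability 1/3; weight (3/16)·(1/3) = 1/16.
The weights sum to 47/192.
So P(the ruby in chest 2 | the guide opened chest 1) = (1/64) / (47/192) = 3/47.

3/47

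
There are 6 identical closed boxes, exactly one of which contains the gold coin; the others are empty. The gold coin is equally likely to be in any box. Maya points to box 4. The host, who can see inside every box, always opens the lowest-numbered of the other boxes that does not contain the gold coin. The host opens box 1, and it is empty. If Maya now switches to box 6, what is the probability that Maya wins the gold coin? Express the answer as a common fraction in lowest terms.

1/5

Condition on the true location of the gold coin.
If it is in box 1 (prior 1/6): the host opened box 1, so this case is ruled out; weight (1/6)·0 = 0.
If it is in any of boxes 2, 3, 4, 5, and 6 (prior 1/6 each): box 1 is the lowest-numbered option available, probability 1; weight (1/6)·1 = 1/6 each.
The weights sum to 5/6.
So P(the gold coin in box 6 | the host opened box 1) = (1/6) / (5/6) = 1/5.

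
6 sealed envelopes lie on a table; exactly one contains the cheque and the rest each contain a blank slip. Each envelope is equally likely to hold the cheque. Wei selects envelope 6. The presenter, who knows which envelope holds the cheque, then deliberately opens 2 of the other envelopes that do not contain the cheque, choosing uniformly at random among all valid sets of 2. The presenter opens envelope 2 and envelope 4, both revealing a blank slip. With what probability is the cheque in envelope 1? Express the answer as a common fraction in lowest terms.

Condition on the true location of the cheque.
If it is in any of envelopes 1, 3, and 5 (prior 1/6 each): the presenter has 6 equally likely choices, so probability 1/6; weight (1/6)·(1/6) = 1/36 each.
If it is in either of envelopes 2 and 4 (prior 1/6 each): that envelope was opened and seen not to hold the prize — ruled out; weight (1/6)·0 = 0 each.
If it is in envelope 6 (prior 1/6): the presenter has 10 equally likely choices, so probability 1/10; weight (1/6)·(1/10) = 1/60.
The weights sum to 1/10.
So P(the cheque in envelope 1 | the presenter opened envelope 2 and envelope 4) = (1/36) / (1/10) = 5/18.

5/18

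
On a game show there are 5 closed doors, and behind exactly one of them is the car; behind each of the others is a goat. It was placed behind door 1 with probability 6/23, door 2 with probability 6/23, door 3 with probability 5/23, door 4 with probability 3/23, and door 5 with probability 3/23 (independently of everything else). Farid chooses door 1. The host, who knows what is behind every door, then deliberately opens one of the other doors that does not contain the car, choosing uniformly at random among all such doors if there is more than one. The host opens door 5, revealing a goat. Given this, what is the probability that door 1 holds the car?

9/37

Condition on the true location of the car.
If it is behind door 1 (prior 6/23): the host has 4 equally likely choices, so probability 1/4; weight (6/23)·(1/4) = 3/46.
If it is behind door 2 (prior 6/23): the host has 3 equally likely choices, so probability 1/3; weight (6/23)·(1/3) = 2/23.
If it is behind door 3 (prior 5/23): the host has 3 equally likely choices, so probability 1/3; weight (5/23)·(1/3) = 5/69.
If it is behind door 4 (prior 3/23): the host has 3 equally likely choices, so probability 1/3; weight (3/23)·(1/3) = 1/23.
If it is behind door 5 (prior 3/23): the host opened door 5, so this case is ruled out; weight (3/23)·0 = 0.
The weights sum to 37/138.
So P(the car behind door 1 | the host opened door 5) = (3/46) / (37/138) = 9/37.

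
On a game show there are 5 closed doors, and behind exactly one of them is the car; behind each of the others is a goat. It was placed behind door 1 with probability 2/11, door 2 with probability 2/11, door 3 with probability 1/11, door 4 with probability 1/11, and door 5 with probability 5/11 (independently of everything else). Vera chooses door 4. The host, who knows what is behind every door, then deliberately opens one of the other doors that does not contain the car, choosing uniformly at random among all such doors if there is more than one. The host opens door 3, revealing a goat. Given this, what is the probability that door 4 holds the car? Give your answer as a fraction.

Condition on the true location of the car.
If it is behind either of doors 1 and 2 (prior 2/11 each): the host has 3 equally likely choices, so probability 1/3; weight (2/11)·(1/3) = 2/33 each.
If it is behind door 3 (prior 1/11): the host opened door 3, so this case is ruled out; weight (1/11)·0 = 0.
If it is behind door 4 (prior 1/11): the host has 4 equally likely choices, so probability 1/4; weight (1/11)·(1/4) = 1/44.
If it is behind door 5 (prior 5/11): the host has 3 equally likely choices, so probability 1/3; weight (5/11)·(1/3) = 5/33.
The weights sum to 13/44.
So P(the car behind door 4 | the host opened door 3) = (1/44) / (13/44) = 1/13.

1/13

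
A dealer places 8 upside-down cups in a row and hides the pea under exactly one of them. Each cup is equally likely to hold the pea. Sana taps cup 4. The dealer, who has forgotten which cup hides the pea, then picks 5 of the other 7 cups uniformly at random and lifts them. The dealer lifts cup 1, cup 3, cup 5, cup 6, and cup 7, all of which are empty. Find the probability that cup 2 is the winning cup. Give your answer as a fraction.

Because the dealer chose which cups to lift without knowing where the pea is, the choice is independent of the prize location. Learning that none of the 5 opened cups holds the pea simply rules out those 5 locations and leaves the remaining 3 cups still equally likely by symmetry.
So P(the pea under cup 2) = 1/3.

1/3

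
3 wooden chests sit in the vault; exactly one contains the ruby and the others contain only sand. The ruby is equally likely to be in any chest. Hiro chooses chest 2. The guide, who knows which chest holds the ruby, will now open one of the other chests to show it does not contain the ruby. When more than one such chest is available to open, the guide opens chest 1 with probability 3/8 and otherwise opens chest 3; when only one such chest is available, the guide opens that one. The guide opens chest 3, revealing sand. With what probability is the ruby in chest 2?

5/13

Apply Bayes' rule, conditioning on where the ruby actually is.
If it is in chest 1 (prior 1/3): only chest 3 is available, probability 1; weight (1/3)·1 = 1/3.
If it is in chest 2 (prior 1/3): chest 1 is available but not opened, probability 5/8; weight (1/3)·(5/8) = 5/24.
If it is in chest 3 (prior 1/3): the guide opened chest 3, so this case is ruled out; weight (1/3)·0 = 0.
The weights sum to 13/24.
So P(the ruby in chest 2 | the guide opened chest 3) = (5/24) / (13/24) = 5/13.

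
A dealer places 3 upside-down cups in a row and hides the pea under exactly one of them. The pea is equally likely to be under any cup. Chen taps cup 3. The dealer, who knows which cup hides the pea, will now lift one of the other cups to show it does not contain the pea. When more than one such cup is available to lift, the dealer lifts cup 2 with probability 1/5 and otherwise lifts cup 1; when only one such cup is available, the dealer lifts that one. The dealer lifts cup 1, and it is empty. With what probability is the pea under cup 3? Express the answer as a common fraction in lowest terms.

4/9

Apply Bayes' rule, conditioning on where the pea actually is.
If it is under cup 1 (prior 1/3): the dealer opened cup 1, so this case is ruled out; weight (1/3)·0 = 0.
If it is under cup 2 (prior 1/3): only cup 1 is available, probability 1; weight (1/3)·1 = 1/3.
If it is under cup 3 (prior 1/3): cup 2 is available but not opened, probability 4/5; weight (1/3)·(4/5) = 4/15.
The weights sum to 3/5.
So P(the pea under cup 3 | the dealer opened cup 1) = (4/15) / (3/5) = 4/9.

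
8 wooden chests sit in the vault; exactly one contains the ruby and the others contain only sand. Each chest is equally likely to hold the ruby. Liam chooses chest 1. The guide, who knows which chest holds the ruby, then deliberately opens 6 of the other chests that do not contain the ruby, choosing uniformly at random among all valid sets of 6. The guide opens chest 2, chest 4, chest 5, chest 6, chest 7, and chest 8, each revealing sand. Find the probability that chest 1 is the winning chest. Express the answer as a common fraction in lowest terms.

1/8

Condition on the true location of the ruby.
If it is in chest 1 (prior 1/8): the guide has 7 equally likely choices, so probability 1/7; weight (1/8)·(1/7) = 1/56.
If it is in any of chests 2, 4, 5, 6, 7, and 8 (prior 1/8 each): that chest was opened and seen not to hold the prize — ruled out; weight (1/8)·0 = 0 each.
If it is in chest 3 (prior 1/8): the guide has no choice, probability 1; weight (1/8)·1 = 1/8.
The weights sum to 1/7.
So P(the ruby in chest 1 | the guide opened chest 2, chest 4, chest 5, chest 6, chest 7, and chest 8) = (1/56) / (1/7) = 1/8.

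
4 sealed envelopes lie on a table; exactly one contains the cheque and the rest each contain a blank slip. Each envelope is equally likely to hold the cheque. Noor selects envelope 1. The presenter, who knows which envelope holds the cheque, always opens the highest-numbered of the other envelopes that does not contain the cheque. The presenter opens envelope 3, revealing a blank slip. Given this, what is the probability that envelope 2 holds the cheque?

0

Consider each possible location of the cheque in turn.
If it is in either of envelopes 1 and 2 (prior 1/4 each): the presenter would have opened envelope 4 instead, probability 0; weight (1/4)·0 = 0 each.
If it is in envelope 3 (prior 1/4): the presenter opened envelope 3, so this case is ruled out; weight (1/4)·0 = 0.
If it is in envelope 4 (prior 1/4): envelope 3 is the highest-numbered option available, probability 1; weight (1/4)·1 = 1/4.
The weights sum to 1/4.
So P(the cheque in envelope 2 | the presenter opened envelope 3) = 0 / (1/4) = 0.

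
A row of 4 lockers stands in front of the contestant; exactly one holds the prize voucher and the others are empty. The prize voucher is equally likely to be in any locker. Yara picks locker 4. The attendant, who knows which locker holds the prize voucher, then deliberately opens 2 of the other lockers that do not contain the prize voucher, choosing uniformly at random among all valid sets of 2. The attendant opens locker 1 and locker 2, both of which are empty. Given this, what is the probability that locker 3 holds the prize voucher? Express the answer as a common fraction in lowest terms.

3/4

Condition on the true location of the prize voucher.
If it is in either of lockers 1 and 2 (prior 1/4 each): that locker was opened and seen not to hold the prize — ruled out; weight (1/4)·0 = 0 each.
If it is in locker 3 (prior 1/4): the attendant has no choice, probability 1; weight (1/4)·1 = 1/4.
If it is in locker 4 (prior 1/4): the attendant has 3 equally likely choices, so probability 1/3; weight (1/4)·(1/3) = 1/12.
The weights sum to 1/3.
So P(the prize voucher in locker 3 | the attendant opened locker 1 and locker 2) = (1/4) / (1/3) = 3/4.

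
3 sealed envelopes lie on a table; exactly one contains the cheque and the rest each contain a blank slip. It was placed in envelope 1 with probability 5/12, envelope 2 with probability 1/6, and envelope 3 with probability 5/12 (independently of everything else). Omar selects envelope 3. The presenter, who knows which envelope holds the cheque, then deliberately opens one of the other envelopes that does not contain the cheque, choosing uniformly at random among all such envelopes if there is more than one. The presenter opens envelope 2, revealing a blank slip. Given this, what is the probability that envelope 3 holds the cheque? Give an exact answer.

Condition on the true location of the cheque.
If it is in envelope 1 (prior 5/12): the presenter has no choice, probability 1; weight (5/12)·1 = 5/12.
If it is in envelope 2 (prior 1/6): the presenter opened envelope 2, so this case is ruled out; weight (1/6)·0 = 0.
If it is in envelope 3 (prior 5/12): the presenter has 2 equally likely choices, so probability 1/2; weight (5/12)·(1/2) = 5/24.
The weights sum to 5/8.
So P(the cheque in envelope 3 | the presenter opened envelope 2) = (5/24) / (5/8) = 1/3.

1/3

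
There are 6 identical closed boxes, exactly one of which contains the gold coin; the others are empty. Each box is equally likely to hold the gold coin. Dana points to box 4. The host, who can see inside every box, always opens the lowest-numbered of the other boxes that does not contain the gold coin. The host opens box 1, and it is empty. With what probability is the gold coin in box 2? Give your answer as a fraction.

1/5

Apply Bayes' rule, conditioning on where the gold coin actually is.
If it is in box 1 (prior 1/6): the host opened box 1, so this case is ruled out; weight (1/6)·0 = 0.
If it is in any of boxes 2, 3, 4, 5, and 6 (prior 1/6 each): box 1 is the lowest-numbered option available, probability 1; weight (1/6)·1 = 1/6 each.
The weights sum to 5/6.
So P(the gold coin in box 2 | the host opened box 1) = (1/6) / (5/6) = 1/5.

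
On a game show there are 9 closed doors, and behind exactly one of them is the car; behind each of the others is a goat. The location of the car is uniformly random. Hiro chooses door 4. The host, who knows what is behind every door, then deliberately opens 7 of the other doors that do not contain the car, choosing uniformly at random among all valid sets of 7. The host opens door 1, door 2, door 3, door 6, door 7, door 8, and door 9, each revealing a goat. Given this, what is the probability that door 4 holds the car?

1/9

Apply Bayes' rule, conditioning on where the car actually is.
If it is behind any of doors 1, 2, 3, 6, 7, 8, and 9 (prior 1/9 each): that door was opened and seen not to hold the prize — ruled out; weight (1/9)·0 = 0 each.
If it is behind door 4 (prior 1/9): the host has 8 equally likely choices, so probability 1/8; weight (1/9)·(1/8) = 1/72.
If it is behind door 5 (prior 1/9): the host has no choice, probability 1; weight (1/9)·1 = 1/9.
The weights sum to 1/8.
So P(the car behind door 4 | the host opened door 1, door 2, door 3, door 6, door 7, door 8, and door 9) = (1/72) / (1/8) = 1/9.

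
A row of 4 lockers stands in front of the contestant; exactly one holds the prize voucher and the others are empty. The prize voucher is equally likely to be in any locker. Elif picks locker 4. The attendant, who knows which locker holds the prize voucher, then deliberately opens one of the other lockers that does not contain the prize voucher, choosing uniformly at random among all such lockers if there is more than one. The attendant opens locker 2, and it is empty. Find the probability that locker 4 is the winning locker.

Consider each possible location of the prize voucher in turn.
If it is in either of lockers 1 and 3 (prior 1/4 each): the attendant has 2 equally likely choices, so probability 1/2; weight (1/4)·(1/2) = 1/8 each.
If it is in locker 2 (prior 1/4): the attendant opened locker 2, so this case is ruled out; weight (1/4)·0 = 0.
If it is in locker 4 (prior 1/4): the attendant has 3 equally likely choices, so probability 1/3; weight (1/4)·(1/3) = 1/12.
The weights sum to 1/3.
So P(the prize voucher in locker 4 | the attendant opened locker 2) = (1/12) / (1/3) = 1/4.

1/4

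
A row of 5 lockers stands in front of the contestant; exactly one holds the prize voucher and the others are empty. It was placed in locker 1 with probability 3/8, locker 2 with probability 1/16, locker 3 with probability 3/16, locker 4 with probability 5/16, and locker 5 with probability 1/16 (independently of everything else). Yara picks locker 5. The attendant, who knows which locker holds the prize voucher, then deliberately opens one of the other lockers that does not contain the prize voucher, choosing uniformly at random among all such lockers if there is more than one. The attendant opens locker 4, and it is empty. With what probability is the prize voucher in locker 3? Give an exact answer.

Condition on the true location of the prize voucher.
If it is in locker 1 (prior 3/8): the attendant has 3 equally likely choices, so probability 1/3; weight (3/8)·(1/3) = 1/8.
If it is in locker 2 (prior 1/16): the attendant has 3 equally likely choices, so probability 1/3; weight (1/16)·(1/3) = 1/48.
If it is in locker 3 (prior 3/16): the attendant has 3 equally likely choices, so probability 1/3; weight (3/16)·(1/3) = 1/16.
If it is in locker 4 (prior 5/16): the attendant opened locker 4, so this case is ruled out; weight (5/16)·0 = 0.
If it is in locker 5 (prior 1/16): the attendant has 4 equally likely choices, so probability 1/4; weight (1/16)·(1/4) = 1/64.
The weights sum to 43/192.
So P(the prize voucher in locker 3 | the attendant opened locker 4) = (1/16) / (43/192) = 12/43.

12/43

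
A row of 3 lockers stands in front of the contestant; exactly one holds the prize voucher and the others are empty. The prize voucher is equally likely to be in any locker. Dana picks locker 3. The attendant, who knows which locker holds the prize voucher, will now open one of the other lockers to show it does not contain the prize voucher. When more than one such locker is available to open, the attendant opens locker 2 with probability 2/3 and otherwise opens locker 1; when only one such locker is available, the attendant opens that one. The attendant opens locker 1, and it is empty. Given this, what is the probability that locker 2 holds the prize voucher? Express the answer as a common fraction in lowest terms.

3/4

Condition on the true location of the prize voucher.
If it is in locker 1 (prior 1/3): the attendant opened locker 1, so this case is ruled out; weight (1/3)·0 = 0.
If it is in locker 2 (prior 1/3): only locker 1 is available, probability 1; weight (1/3)·1 = 1/3.
If it is in locker 3 (prior 1/3): locker 2 is available but not opened, probability 1/3; weight (1/3)·(1/3) = 1/9.
The weights sum to 4/9.
So P(the prize voucher in locker 2 | the attendant opened locker 1) = (1/3) / (4/9) = 3/4.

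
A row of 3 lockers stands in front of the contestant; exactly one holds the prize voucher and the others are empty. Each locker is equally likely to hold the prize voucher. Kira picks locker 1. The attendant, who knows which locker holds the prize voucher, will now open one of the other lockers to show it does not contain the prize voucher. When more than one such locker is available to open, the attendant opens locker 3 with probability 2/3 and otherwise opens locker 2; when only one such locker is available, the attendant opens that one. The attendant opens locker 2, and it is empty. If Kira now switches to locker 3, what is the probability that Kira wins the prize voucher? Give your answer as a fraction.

3/4

Consider each possible location of the prize voucher in turn.
If it is in locker 1 (prior 1/3): locker 3 is available but not opened, probability 1/3; weight (1/3)·(1/3) = 1/9.
If it is in locker 2 (prior 1/3): the attendant opened locker 2, so this case is ruled out; weight (1/3)·0 = 0.
If it is in locker 3 (prior 1/3): only locker 2 is available, probability 1; weight (1/3)·1 = 1/3.
The weights sum to 4/9.
So P(the prize voucher in locker 3 | the attendant opened locker 2) = (1/3) / (4/9) = 3/4.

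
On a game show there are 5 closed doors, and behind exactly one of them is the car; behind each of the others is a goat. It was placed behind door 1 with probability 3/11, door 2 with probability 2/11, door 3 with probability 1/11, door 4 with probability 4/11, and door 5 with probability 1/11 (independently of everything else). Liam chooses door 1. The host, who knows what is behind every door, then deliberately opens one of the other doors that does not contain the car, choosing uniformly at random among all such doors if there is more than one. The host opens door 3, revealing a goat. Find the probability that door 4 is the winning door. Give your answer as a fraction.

Condition on the true location of the car.
If it is behind door 1 (prior 3/11): the host has 4 equally likely choices, so probability 1/4; weight (3/11)·(1/4) = 3/44.
If it is behind door 2 (prior 2/11): the host has 3 equally likely choices, so probability 1/3; weight (2/11)·(1/3) = 2/33.
If it is behind door 3 (prior 1/11): the host opened door 3, so this case is ruled out; weight (1/11)·0 = 0.
If it is behind door 4 (prior 4/11): the host has 3 equally likely choices, so probability 1/3; weight (4/11)·(1/3) = 4/33.
If it is behind door 5 (prior 1/11): the host has 3 equally likely choices, so probability 1/3; weight (1/11)·(1/3) = 1/33.
The weights sum to 37/132.
So P(the car behind door 4 | the host opened door 3) = (4/33) / (37/132) = 16/37.

16/37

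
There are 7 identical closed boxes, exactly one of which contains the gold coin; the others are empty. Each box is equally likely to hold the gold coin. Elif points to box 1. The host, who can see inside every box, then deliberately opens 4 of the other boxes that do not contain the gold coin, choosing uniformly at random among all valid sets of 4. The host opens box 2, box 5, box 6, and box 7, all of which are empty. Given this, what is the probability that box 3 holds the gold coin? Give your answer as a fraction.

Condition on the true location of the gold coin.
If it is in box 1 (prior 1/7): the host has 15 equally likely choices, so probability 1/15; weight (1/7)·(1/15) = 1/105.
If it is in any of boxes 2, 5, 6, and 7 (prior 1/7 each): that box was opened and seen not to hold the prize — ruled out; weight (1/7)·0 = 0 each.
If it is in either of boxes 3 and 4 (prior 1/7 each): the host has 5 equally likely choices, so probability 1/5; weight (1/7)·(1/5) = 1/35 each.
The weights sum to 1/15.
So P(the gold coin in box 3 | the host opened box 2, box 5, box 6, and box 7) = (1/35) / (1/15) = 3/7.

3/7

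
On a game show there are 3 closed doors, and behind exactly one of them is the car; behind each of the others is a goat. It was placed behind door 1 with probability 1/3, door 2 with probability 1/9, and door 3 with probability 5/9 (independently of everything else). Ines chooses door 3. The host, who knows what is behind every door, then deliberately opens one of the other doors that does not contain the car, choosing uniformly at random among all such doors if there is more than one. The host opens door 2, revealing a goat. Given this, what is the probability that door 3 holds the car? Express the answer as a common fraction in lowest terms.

5/11

Condition on the true location of the car.
If it is behind door 1 (prior 1/3): the host has no choice, probability 1; weight (1/3)·1 = 1/3.
If it is behind door 2 (prior 1/9): the host opened door 2, so this case is ruled out; weight (1/9)·0 = 0.
If it is behind door 3 (prior 5/9): the host has 2 equally likely choices, so probability 1/2; weight (5/9)·(1/2) = 5/18.
The weights sum to 11/18.
So P(the car behind door 3 | the host opened door 2) = (5/18) / (11/18) = 5/11.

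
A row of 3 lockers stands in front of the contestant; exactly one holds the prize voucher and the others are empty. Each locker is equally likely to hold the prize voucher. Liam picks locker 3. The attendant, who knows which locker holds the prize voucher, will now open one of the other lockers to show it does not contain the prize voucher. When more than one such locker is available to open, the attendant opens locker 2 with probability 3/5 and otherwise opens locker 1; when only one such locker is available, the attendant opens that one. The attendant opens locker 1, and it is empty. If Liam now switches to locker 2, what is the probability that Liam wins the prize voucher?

Consider each possible location of the prize voucher in turn.
If it is in locker 1 (prior 1/3): the attendant opened locker 1, so this case is ruled out; weight (1/3)·0 = 0.
If it is in locker 2 (prior 1/3): only locker 1 is available, probability 1; weight (1/3)·1 = 1/3.
If it is in locker 3 (prior 1/3): locker 2 is available but not opened, probability 2/5; weight (1/3)·(2/5) = 2/15.
The weights sum to 7/15.
So P(the prize voucher in locker 2 | the attendant opened locker 1) = (1/3) / (7/15) = 5/7.

5/7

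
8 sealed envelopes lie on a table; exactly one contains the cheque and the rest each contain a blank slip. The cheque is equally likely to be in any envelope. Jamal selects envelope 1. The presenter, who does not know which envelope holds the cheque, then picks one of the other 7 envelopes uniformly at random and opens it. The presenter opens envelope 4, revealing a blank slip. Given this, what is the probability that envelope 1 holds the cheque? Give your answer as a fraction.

Because the presenter chose which envelope to open without knowing where the cheque is, the choice is independent of the prize location. Learning that envelope 4 does not hold the cheque simply rules out that one location and leaves the remaining 7 envelopes still equally likely by symmetry.
So P(the cheque in envelope 1) = 1/7.

1/7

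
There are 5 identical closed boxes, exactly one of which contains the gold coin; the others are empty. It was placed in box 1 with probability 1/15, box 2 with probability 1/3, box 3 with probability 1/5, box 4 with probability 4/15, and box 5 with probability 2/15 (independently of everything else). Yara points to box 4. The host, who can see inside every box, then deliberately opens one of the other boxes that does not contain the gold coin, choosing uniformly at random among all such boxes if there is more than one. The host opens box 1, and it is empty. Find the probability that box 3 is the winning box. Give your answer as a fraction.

Consider each possible location of the gold coin in turn.
If it is in box 1 (prior 1/15): the host opened box 1, so this case is ruled out; weight (1/15)·0 = 0.
If it is in box 2 (prior 1/3): the host has 3 equally likely choices, so probability 1/3; weight (1/3)·(1/3) = 1/9.
If it is in box 3 (prior 1/5): the host has 3 equally likely choices, so probability 1/3; weight (1/5)·(1/3) = 1/15.
If it is in box 4 (prior 4/15): the host has 4 equally likely choices, so probability 1/4; weight (4/15)·(1/4) = 1/15.
If it is in box 5 (prior 2/15): the host has 3 equally likely choices, so probability 1/3; weight (2/15)·(1/3) = 2/45.
The weights sum to 13/45.
So P(the gold coin in box 3 | the host opened box 1) = (1/15) / (13/45) = 3/13.

3/13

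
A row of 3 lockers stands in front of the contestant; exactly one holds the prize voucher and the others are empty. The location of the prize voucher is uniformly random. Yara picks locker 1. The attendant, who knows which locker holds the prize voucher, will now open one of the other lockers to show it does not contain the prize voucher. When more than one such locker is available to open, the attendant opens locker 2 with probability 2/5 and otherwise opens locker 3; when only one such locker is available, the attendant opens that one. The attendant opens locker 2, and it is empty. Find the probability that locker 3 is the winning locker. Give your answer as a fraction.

5/7

Condition on the true location of the prize voucher.
If it is in locker 1 (prior 1/3): locker 2 is available, opened with probability 2/5; weight (1/3)·(2/5) = 2/15.
If it is in locker 2 (prior 1/3): the attendant opened locker 2, so this case is ruled out; weight (1/3)·0 = 0.
If it is in locker 3 (prior 1/3): only locker 2 is available, probability 1; weight (1/3)·1 = 1/3.
The weights sum to 7/15.
So P(the prize voucher in locker 3 | the attendant opened locker 2) = (1/3) / (7/15) = 5/7.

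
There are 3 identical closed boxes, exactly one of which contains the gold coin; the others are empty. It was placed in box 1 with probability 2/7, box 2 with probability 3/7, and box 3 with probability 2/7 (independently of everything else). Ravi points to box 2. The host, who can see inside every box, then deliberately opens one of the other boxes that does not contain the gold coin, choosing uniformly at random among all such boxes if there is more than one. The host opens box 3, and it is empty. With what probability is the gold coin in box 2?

3/7

Apply Bayes' rule, conditioning on where the gold coin actually is.
If it is in box 1 (prior 2/7): the host has no choice, probability 1; weight (2/7)·1 = 2/7.
If it is in box 2 (prior 3/7): the host has 2 equally likely choices, so probability 1/2; weight (3/7)·(1/2) = 3/14.
If it is in box 3 (prior 2/7): the host opened box 3, so this case is ruled out; weight (2/7)·0 = 0.
The weights sum to 1/2.
So P(the gold coin in box 2 | the host opened box 3) = (3/14) / (1/2) = 3/7.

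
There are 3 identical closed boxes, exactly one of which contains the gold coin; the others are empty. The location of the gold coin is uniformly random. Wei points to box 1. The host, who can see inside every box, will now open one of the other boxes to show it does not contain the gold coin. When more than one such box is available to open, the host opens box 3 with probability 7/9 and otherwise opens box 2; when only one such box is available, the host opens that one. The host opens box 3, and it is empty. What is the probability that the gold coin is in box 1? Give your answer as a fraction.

Apply Bayes' rule, conditioning on where the gold coin actually is.
If it is in box 1 (prior 1/3): box 3 is available, opened with probability 7/9; weight (1/3)·(7/9) = 7/27.
If it is in box 2 (prior 1/3): only box 3 is available, probability 1; weight (1/3)·1 = 1/3.
If it is in box 3 (prior 1/3): the host opened box 3, so this case is ruled out; weight (1/3)·0 = 0.
The weights sum to 16/27.
So P(the gold coin in box 1 | the host opened box 3) = (7/27) / (16/27) = 7/16.

7/16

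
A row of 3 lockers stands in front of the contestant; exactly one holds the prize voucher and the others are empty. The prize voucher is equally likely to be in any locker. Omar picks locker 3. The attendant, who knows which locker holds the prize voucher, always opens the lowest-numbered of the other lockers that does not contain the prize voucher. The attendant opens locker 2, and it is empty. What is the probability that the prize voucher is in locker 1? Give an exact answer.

1

Apply Bayes' rule, conditioning on where the prize voucher actually is.
If it is in locker 1 (prior 1/3): locker 2 is the lowest-numbered option available, probability 1; weight (1/3)·1 = 1/3.
If it is in locker 2 (prior 1/3): the attendant opened locker 2, so this case is ruled out; weight (1/3)·0 = 0.
If it is in locker 3 (prior 1/3): the attendant would have opened locker 1 instead, probability 0; weight (1/3)·0 = 0.
The weights sum to 1/3.
So P(the prize voucher in locker 1 | the attendant opened locker 2) = (1/3) / (1/3) = 1.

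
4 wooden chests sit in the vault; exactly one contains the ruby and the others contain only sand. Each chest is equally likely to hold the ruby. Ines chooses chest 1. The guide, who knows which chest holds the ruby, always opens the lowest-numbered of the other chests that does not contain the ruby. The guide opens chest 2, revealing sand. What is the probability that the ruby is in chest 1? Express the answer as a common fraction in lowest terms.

1/3

Apply Bayes' rule, conditioning on where the ruby actually is.
If it is in any of chests 1, 3, and 4 (prior 1/4 each): chest 2 is the lowest-numbered option available, probability 1; weight (1/4)·1 = 1/4 each.
If it is in chest 2 (prior 1/4): the guide opened chest 2, so this case is ruled out; weight (1/4)·0 = 0.
The weights sum to 3/4.
So P(the ruby in chest 1 | the guide opened chest 2) = (1/4) / (3/4) = 1/3.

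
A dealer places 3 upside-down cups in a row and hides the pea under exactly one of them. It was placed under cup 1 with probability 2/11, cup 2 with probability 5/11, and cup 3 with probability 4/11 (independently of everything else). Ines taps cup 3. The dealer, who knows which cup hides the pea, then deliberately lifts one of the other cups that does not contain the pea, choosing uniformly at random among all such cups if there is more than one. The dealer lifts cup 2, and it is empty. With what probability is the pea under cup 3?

1/2

Apply Bayes' rule, conditioning on where the pea actually is.
If it is under cup 1 (prior 2/11): the dealer has no choice, probability 1; weight (2/11)·1 = 2/11.
If it is under cup 2 (prior 5/11): the dealer opened cup 2, so this case is ruled out; weight (5/11)·0 = 0.
If it is under cup 3 (prior 4/11): the dealer has 2 equally likely choices, so probability 1/2; weight (4/11)·(1/2) = 2/11.
The weights sum to 4/11.
So P(the pea under cup 3 | the dealer opened cup 2) = (2/11) / (4/11) = 1/2.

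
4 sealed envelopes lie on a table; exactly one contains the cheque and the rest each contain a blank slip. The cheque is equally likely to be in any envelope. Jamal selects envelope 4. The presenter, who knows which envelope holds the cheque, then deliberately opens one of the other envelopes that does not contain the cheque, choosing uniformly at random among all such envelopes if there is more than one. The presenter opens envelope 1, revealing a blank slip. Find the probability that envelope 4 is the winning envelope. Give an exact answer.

1/4

Apply Bayes' rule, conditioning on where the cheque actually is.
If it is in envelope 1 (prior 1/4): the presenter opened envelope 1, so this case is ruled out; weight (1/4)·0 = 0.
If it is in either of envelopes 2 and 3 (prior 1/4 each): the presenter has 2 equally likely choices, so probability 1/2; weight (1/4)·(1/2) = 1/8 each.
If it is in envelope 4 (prior 1/4): the presenter has 3 equally likely choices, so probability 1/3; weight (1/4)·(1/3) = 1/12.
The weights sum to 1/3.
So P(the cheque in envelope 4 | the presenter opened envelope 1) = (1/12) / (1/3) = 1/4.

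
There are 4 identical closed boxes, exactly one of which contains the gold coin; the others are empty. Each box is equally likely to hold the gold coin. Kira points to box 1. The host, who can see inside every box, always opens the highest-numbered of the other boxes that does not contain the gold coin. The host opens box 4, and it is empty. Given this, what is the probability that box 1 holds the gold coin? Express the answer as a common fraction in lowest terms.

Apply Bayes' rule, conditioning on where the gold coin actually is.
If it is in any of boxes 1, 2, and 3 (prior 1/4 each): box 4 is the highest-numbered option available, probability 1; weight (1/4)·1 = 1/4 each.
If it is in box 4 (prior 1/4): the host opened box 4, so this case is ruled out; weight (1/4)·0 = 0.
The weights sum to 3/4.
So P(the gold coin in box 1 | the host opened box 4) = (1/4) / (3/4) = 1/3.

1/3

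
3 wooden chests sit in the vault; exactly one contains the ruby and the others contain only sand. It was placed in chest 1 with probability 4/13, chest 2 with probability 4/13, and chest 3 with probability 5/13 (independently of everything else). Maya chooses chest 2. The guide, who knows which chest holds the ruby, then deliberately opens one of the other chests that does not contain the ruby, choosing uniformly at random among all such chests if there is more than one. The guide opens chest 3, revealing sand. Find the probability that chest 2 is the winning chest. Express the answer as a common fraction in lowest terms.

Apply Bayes' rule, conditioning on where the ruby actually is.
If it is in chest 1 (prior 4/13): the guide has no choice, probability 1; weight (4/13)·1 = 4/13.
If it is in chest 2 (prior 4/13): the guide has 2 equally likely choices, so probability 1/2; weight (4/13)·(1/2) = 2/13.
If it is in chest 3 (prior 5/13): the guide opened chest 3, so this case is ruled out; weight (5/13)·0 = 0.
The weights sum to 6/13.
So P(the ruby in chest 2 | the guide opened chest 3) = (2/13) / (6/13) = 1/3.

1/3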